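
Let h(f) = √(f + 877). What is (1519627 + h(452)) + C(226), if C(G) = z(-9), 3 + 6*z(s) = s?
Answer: 1519625 + √1329 ≈ 1.5197e+6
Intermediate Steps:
z(s) = -½ + s/6
C(G) = -2 (C(G) = -½ + (⅙)*(-9) = -½ - 3/2 = -2)
h(f) = √(877 + f)
(1519627 + h(452)) + C(226) = (1519627 + √(877 + 452)) - 2 = (1519627 + √1329) - 2 = 1519625 + √1329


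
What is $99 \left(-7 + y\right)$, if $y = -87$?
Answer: $-9306$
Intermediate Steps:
$99 \left(-7 + y\right) = 99 \left(-7 - 87\right) = 99 \left(-94\right) = -9306$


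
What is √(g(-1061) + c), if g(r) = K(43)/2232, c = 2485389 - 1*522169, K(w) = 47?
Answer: √271678239394/372 ≈ 1401.2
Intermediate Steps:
c = 1963220 (c = 2485389 - 522169 = 1963220)
g(r) = 47/2232
√(g(-1061) + c) = √(47/2232 + 1963220) = √(4381907087/2232) = √271678239394/372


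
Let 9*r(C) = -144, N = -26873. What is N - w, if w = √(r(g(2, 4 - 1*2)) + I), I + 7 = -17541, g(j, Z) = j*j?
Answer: -26873 - 2*I*√4391 ≈ -26873.0 - 132.53*I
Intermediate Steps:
g(j, Z) = j²
r(C) = -16 (r(C) = (⅑)*(-144) = -16)
I = -17548 (I = -7 - 17541 = -17548)
w = 2*I*√4391 (w = √(-16 - 17548) = √(-17564) = 2*I*√4391 ≈ 132.53*I)
N - w = -26873 - 2*I*√4391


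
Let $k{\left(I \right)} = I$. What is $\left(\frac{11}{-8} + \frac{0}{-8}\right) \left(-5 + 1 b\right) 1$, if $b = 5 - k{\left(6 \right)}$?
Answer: $\frac{33}{4} \approx 8.25$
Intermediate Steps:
$b = -1$ ($b = 5 - 6 = -1$)
$\left(\frac{11}{-8} + \frac{0}{-8}\right) \left(-5 + 1 b\right) 1 = \left(\frac{11}{-8} + \frac{0}{-8}\right) \left(-5 + 1 \left(-1\right)\right) 1 = \left(11 \left(- \frac{1}{8}\right) + 0 \left(- \frac{1}{8}\right)\right) \left(-5 - 1\right) 1 = \left(- \frac{11}{8} + 0\right) \left(-6\right) 1 = \left(- \frac{11}{8}\right) \left(-6\right) 1 = \frac{33}{4} \cdot 1 = \frac{33}{4}$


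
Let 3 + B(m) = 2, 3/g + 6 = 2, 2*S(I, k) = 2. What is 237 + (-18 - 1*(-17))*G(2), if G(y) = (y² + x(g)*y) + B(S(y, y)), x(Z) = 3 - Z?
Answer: 453/2 ≈ 226.50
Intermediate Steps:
S(I, k) = 1 (S(I, k) = (½)*2 = 1)
g = -¾ (g = 3/(-6 + 2) = 3/(-4) = 3*(-¼) = -¾ ≈ -0.75000)
B(m) = -1 (B(m) = -3 + 2 = -1)
G(y) = -1 + y² + 15*y/4 (G(y) = (y² + (3 - 1*(-¾))*y) - 1 = (y² + (3 + ¾)*y) - 1 = (y² + 15*y/4) - 1 = -1 + y² + 15*y/4)
237 + (-18 - 1*(-17))*G(2) = 237 + (-18 - 1*(-17))*(-1 + 2² + (15/4)*2) = 237 + (-18 + 17)*(-1 + 4 + 15/2) = 237 - 1*21/2 = 237 - 21/2 = 453/2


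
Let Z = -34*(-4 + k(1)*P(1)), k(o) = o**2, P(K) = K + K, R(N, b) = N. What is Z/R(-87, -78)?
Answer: -68/87 ≈ -0.78161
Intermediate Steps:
P(K) = 2*K
Z = 68 (Z = -34*(-4 + 1**2*(2*1)) = -34*(-4 + 1*2) = -34*(-4 + 2) = -34*(-2) = 68)
Z/R(-87, -78) = 68/(-87) = 68*(-1/87) = -68/87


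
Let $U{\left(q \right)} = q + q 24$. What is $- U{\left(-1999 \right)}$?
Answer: $49975$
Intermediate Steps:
$U{\left(q \right)} = 25 q$ ($U{\left(q \right)} = q + 24 q = 25 q$)
$- U{\left(-1999 \right)} = - 25 \left(-1999\right) = \left(-1\right) \left(-49975\right) = 49975$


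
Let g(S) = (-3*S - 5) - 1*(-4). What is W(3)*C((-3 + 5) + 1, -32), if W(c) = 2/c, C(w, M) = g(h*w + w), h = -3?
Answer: 34/3 ≈ 11.333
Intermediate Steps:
g(S) = -1 - 3*S (g(S) = (-5 - 3*S) + 4 = -1 - 3*S)
C(w, M) = -1 + 6*w (C(w, M) = -1 - 3*(-3*w + w) = -1 - (-6)*w = -1 + 6*w)
W(3)*C((-3 + 5) + 1, -32) = (2/3)*(-1 + 6*((-3 + 5) + 1)) = (2*(⅓))*(-1 + 6*(2 + 1)) = 2*(-1 + 6*3)/3 = 2*(-1 + 18)/3 = (⅔)*17 = 34/3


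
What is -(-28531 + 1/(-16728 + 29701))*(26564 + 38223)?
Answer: 23979784772994/12973 ≈ 1.8484e+9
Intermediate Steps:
-(-28531 + 1/(-16728 + 29701))*(26564 + 38223) = -(-28531 + 1/12973)*64787 = -(-370132662)*64787/12973 = -1*(-23979784772994/12973) = 23979784772994/12973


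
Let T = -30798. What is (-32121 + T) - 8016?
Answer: -70935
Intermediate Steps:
(-32121 + T) - 8016 = (-32121 - 30798) - 8016 = -62919 - 8016 = -70935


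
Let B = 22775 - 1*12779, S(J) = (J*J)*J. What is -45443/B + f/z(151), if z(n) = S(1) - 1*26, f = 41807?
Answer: -419038847/249900 ≈ -1676.8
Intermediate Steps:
S(J) = J³ (S(J) = J²*J = J³)
z(n) = -25 (z(n) = 1³ - 1*26 = 1 - 26 = -25)
B = 9996 (B = 22775 - 12779 = 9996)
-45443/B + f/z(151) = -45443/9996 + 41807/(-25) = -45443*1/9996 + 41807*(-1/25) = -45443/9996 - 41807/25 = -419038847/249900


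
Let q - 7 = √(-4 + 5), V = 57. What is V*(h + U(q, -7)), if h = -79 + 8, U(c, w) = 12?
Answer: -3363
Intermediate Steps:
q = 8 (q = 7 + √(-4 + 5) = 7 + √1 = 7 + 1 = 8)
h = -71
V*(h + U(q, -7)) = 57*(-71 + 12) = 57*(-59) = -3363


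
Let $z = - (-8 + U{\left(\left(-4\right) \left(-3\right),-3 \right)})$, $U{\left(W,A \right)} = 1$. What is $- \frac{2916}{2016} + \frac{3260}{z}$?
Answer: $\frac{25999}{56} \approx 464.27$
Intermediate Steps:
$z = 7$ ($z = - (-8 + 1) = \left(-1\right) \left(-7\right) = 7$)
$- \frac{2916}{2016} + \frac{3260}{z} = - \frac{2916}{2016} + \frac{3260}{7} = \left(-2916\right) \frac{1}{2016} + 3260 \cdot \frac{1}{7} = - \frac{81}{56} + \frac{3260}{7} = \frac{25999}{56}$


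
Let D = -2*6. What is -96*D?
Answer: 1152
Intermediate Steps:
D = -12
-96*D = -96*(-12) = -1*(-1152) = 1152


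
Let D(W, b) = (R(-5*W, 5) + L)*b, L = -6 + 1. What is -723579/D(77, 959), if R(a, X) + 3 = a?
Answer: 241193/125629 ≈ 1.9199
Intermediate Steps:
R(a, X) = -3 + a
L = -5
D(W, b) = b*(-8 - 5*W) (D(W, b) = ((-3 - 5*W) - 5)*b = (-8 - 5*W)*b = b*(-8 - 5*W))
-723579/D(77, 959) = -723579*(-1/(959*(8 + 5*77))) = -723579*(-1/(959*(8 + 385))) = -723579/((-1*959*393)) = -723579/(-376887) = -723579*(-1/376887) = 241193/125629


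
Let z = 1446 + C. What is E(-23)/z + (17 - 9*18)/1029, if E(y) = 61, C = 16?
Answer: -149221/1504398 ≈ -0.099190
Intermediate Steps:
z = 1462 (z = 1446 + 16 = 1462)
E(-23)/z + (17 - 9*18)/1029 = 61/1462 + (17 - 9*18)/1029 = 61*(1/1462) + (17 - 162)*(1/1029) = 61/1462 - 145*1/1029 = 61/1462 - 145/1029 = -149221/1504398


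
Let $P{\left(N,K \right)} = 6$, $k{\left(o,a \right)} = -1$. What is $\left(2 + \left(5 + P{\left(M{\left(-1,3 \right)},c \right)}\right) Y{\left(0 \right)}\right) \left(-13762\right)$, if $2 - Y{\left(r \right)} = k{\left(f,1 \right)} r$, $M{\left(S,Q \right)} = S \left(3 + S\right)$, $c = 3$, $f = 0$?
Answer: $-330288$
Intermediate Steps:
$Y{\left(r \right)} = 2 + r$ ($Y{\left(r \right)} = 2 - - r = 2 + r$)
$\left(2 + \left(5 + P{\left(M{\left(-1,3 \right)},c \right)}\right) Y{\left(0 \right)}\right) \left(-13762\right) = \left(2 + \left(5 + 6\right) \left(2 + 0\right)\right) \left(-13762\right) = \left(2 + 11 \cdot 2\right) \left(-13762\right) = \left(2 + 22\right) \left(-13762\right) = 24 \left(-13762\right) = -330288$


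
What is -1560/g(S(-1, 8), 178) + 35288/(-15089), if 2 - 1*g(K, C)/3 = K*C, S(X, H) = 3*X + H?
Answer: -2936183/1674879 ≈ -1.7531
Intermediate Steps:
S(X, H) = H + 3*X
g(K, C) = 6 - 3*C*K (g(K, C) = 6 - 3*K*C = 6 - 3*C*K)
-1560/g(S(-1, 8), 178) + 35288/(-15089) = -1560/(6 - 3*178*(8 + 3*(-1))) + 35288/(-15089) = -1560/(6 - 3*178*(8 - 3)) + 35288*(-1/15089) = -1560/(6 - 3*178*5) - 35288/15089 = -1560/(6 - 2670) - 35288/15089 = -1560/(-2664) - 35288/15089 = -1560*(-1/2664) - 35288/15089 = 65/111 - 35288/15089 = -2936183/1674879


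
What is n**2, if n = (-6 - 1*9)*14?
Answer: 44100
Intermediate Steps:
n = -210 (n = (-6 - 9)*14 = -15*14 = -210)
n**2 = (-210)**2 = 44100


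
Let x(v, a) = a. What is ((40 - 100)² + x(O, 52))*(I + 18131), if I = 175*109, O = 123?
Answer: 135876312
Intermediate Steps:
I = 19075
((40 - 100)² + x(O, 52))*(I + 18131) = ((40 - 100)² + 52)*(19075 + 18131) = ((-60)² + 52)*37206 = (3600 + 52)*37206 = 3652*37206 = 135876312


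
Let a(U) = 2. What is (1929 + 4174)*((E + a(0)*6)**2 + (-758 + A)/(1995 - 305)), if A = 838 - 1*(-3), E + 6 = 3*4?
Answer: 3342265229/1690 ≈ 1.9777e+6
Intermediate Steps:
E = 6 (E = -6 + 3*4 = -6 + 12 = 6)
A = 841 (A = 838 + 3 = 841)
(1929 + 4174)*((E + a(0)*6)**2 + (-758 + A)/(1995 - 305)) = (1929 + 4174)*((6 + 2*6)**2 + (-758 + 841)/(1995 - 305)) = 6103*((6 + 12)**2 + 83/1690) = 6103*(18**2 + 83*(1/1690)) = 6103*(324 + 83/1690) = 6103*(547643/1690) = 3342265229/1690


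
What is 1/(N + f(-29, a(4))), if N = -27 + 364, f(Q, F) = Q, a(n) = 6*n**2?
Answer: 1/308 ≈ 0.0032468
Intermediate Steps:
N = 337
1/(N + f(-29, a(4))) = 1/(337 - 29) = 1/308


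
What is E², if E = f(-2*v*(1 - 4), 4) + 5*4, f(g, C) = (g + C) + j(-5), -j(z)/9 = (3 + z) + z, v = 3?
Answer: 11025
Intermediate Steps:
j(z) = -27 - 18*z (j(z) = -9*((3 + z) + z) = -9*(3 + 2*z) = -27 - 18*z)
f(g, C) = 63 + C + g (f(g, C) = (g + C) + (-27 - 18*(-5)) = (C + g) + (-27 + 90) = (C + g) + 63 = 63 + C + g)
E = 105 (E = (63 + 4 - 6*(1 - 4)) + 5*4 = (63 + 4 - 6*(-3)) + 20 = (63 + 4 - 2*(-9)) + 20 = (63 + 4 + 18) + 20 = 85 + 20 = 105)
E² = 105² = 11025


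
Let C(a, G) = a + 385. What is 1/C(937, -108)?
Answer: 1/1322 ≈ 0.00075643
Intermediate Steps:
C(a, G) = 385 + a
1/C(937, -108) = 1/(385 + 937) = 1/1322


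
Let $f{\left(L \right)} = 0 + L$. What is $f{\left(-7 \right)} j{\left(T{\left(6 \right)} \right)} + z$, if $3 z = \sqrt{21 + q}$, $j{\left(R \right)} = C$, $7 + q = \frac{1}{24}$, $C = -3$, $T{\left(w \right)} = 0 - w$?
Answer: $21 + \frac{\sqrt{2022}}{36} \approx 22.249$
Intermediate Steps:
$T{\left(w \right)} = - w$
$f{\left(L \right)} = L$
$q = - \frac{167}{24}$ ($q = -7 + \frac{1}{24} = - \frac{167}{24} \approx -6.9583$)
$j{\left(R \right)} = -3$
$z = \frac{\sqrt{2022}}{36}$ ($z = \frac{\sqrt{21 - \frac{167}{24}}}{3} = \frac{\sqrt{\frac{337}{24}}}{3} = \frac{\frac{1}{12} \sqrt{2022}}{3} = \frac{\sqrt{2022}}{36} \approx 1.2491$)
$f{\left(-7 \right)} j{\left(T{\left(6 \right)} \right)} + z = \left(-7\right) \left(-3\right) + \frac{\sqrt{2022}}{36} = 21 + \frac{\sqrt{2022}}{36}$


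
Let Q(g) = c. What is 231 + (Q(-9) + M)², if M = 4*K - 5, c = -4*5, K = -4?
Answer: 1912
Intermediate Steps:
c = -20
Q(g) = -20
M = -21 (M = 4*(-4) - 5 = -16 - 5 = -21)
231 + (Q(-9) + M)² = 231 + (-20 - 21)² = 231 + (-41)² = 231 + 1681 = 1912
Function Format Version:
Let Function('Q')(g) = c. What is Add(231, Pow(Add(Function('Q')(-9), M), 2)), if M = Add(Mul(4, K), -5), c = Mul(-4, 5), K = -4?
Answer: 1912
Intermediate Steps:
c = -20
Function('Q')(g) = -20
M = -21 (M = Add(Mul(4, -4), -5) = Add(-16, -5) = -21)
Add(231, Pow(Add(Function('Q')(-9), M), 2)) = Add(231, Pow(Add(-20, -21), 2)) = Add(231, Pow(-41, 2)) = Add(231, 1681) = 1912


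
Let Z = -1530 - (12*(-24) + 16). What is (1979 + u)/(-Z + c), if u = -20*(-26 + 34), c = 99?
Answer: 1819/1357 ≈ 1.3405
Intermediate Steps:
Z = -1258 (Z = -1530 - (-288 + 16) = -1530 - 1*(-272) = -1530 + 272 = -1258)
u = -160 (u = -20*8 = -160)
(1979 + u)/(-Z + c) = (1979 - 160)/(-1*(-1258) + 99) = 1819/(1258 + 99) = 1819/1357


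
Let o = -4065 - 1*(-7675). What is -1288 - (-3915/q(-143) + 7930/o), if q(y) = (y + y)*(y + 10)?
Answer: -932379137/722722 ≈ -1290.1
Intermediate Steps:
o = 3610 (o = -4065 + 7675 = 3610)
q(y) = 2*y*(10 + y) (q(y) = (2*y)*(10 + y) = 2*y*(10 + y))
-1288 - (-3915/q(-143) + 7930/o) = -1288 - (-3915*(-1/(286*(10 - 143))) + 7930/3610) = -1288 - (-3915/(2*(-143)*(-133)) + 7930*(1/3610)) = -1288 - (-3915/38038 + 793/361) = -1288 - 1*1513201/722722 = -1288 - 1513201/722722 = -932379137/722722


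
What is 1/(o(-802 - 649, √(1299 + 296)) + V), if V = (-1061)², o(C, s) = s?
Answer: 1125721/1267247768246 - √1595/1267247768246 ≈ 8.8829e-7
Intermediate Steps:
V = 1125721
1/(o(-802 - 649, √(1299 + 296)) + V) = 1/(√(1299 + 296) + 1125721) = 1/(√1595 + 1125721) = 1/(1125721 + √1595)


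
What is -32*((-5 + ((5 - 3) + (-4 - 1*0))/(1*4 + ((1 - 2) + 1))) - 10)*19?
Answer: 9424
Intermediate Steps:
-32*((-5 + ((5 - 3) + (-4 - 1*0))/(1*4 + ((1 - 2) + 1))) - 10)*19 = -32*((-5 + (2 + (-4 + 0))/(4 + (-1 + 1))) - 10)*19 = -32*((-5 + (2 - 4)/(4 + 0)) - 10)*19 = -32*((-5 - 2/4) - 10)*19 = -32*((-5 - 2*1/4) - 10)*19 = -32*((-5 - 1/2) - 10)*19 = -32*(-11/2 - 10)*19 = -32*(-31/2)*19 = 496*19 = 9424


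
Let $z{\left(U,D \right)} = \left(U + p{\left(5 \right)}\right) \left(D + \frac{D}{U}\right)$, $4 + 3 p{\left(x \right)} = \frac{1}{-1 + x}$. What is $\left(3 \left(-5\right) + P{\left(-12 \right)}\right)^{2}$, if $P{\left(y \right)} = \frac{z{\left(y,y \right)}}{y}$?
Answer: $\frac{1697809}{2304} \approx 736.9$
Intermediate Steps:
$p{\left(x \right)} = - \frac{4}{3} + \frac{1}{3 \left(-1 + x\right)}$
$z{\left(U,D \right)} = \left(- \frac{5}{4} + U\right) \left(D + \frac{D}{U}\right)$ ($z{\left(U,D \right)} = \left(U + \frac{5 - 20}{3 \left(-1 + 5\right)}\right) \left(D + \frac{D}{U}\right) = \left(U + \frac{5 - 20}{3 \cdot 4}\right) \left(D + \frac{D}{U}\right) = \left(U + \frac{1}{3} \cdot \frac{1}{4} \left(-15\right)\right) \left(D + \frac{D}{U}\right) = \left(U - \frac{5}{4}\right) \left(D + \frac{D}{U}\right) = \left(- \frac{5}{4} + U\right) \left(D + \frac{D}{U}\right)$)
$P{\left(y \right)} = \frac{- \frac{5}{4} + \frac{y \left(-1 + 4 y\right)}{4}}{y}$ ($P{\left(y \right)} = \frac{\frac{1}{4} y \frac{1}{y} \left(-5 + y \left(-1 + 4 y\right)\right)}{y} = \frac{- \frac{5}{4} + \frac{y \left(-1 + 4 y\right)}{4}}{y}$)
$\left(3 \left(-5\right) + P{\left(-12 \right)}\right)^{2} = \left(3 \left(-5\right) - \left(\frac{49}{4} - \frac{5}{48}\right)\right)^{2} = \left(-15 - \frac{583}{48}\right)^{2} = \left(- \frac{1303}{48}\right)^{2} = \frac{1697809}{2304}$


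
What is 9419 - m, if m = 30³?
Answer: -17581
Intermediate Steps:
m = 27000
9419 - m = 9419 - 1*27000 = 9419 - 27000 = -17581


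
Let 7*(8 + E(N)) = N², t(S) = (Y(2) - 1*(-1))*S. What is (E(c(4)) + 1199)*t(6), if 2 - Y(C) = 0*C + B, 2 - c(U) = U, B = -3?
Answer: 300276/7 ≈ 42897.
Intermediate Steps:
c(U) = 2 - U
Y(C) = 5 (Y(C) = 2 - (0*C - 3) = 2 - (0 - 3) = 2 - 1*(-3) = 2 + 3 = 5)
t(S) = 6*S (t(S) = (5 - 1*(-1))*S = (5 + 1)*S = 6*S)
E(N) = -8 + N²/7
(E(c(4)) + 1199)*t(6) = ((-8 + (2 - 1*4)²/7) + 1199)*(6*6) = ((-8 + (2 - 4)²/7) + 1199)*36 = ((-8 + (⅐)*(-2)²) + 1199)*36 = ((-8 + (⅐)*4) + 1199)*36 = ((-8 + 4/7) + 1199)*36 = (-52/7 + 1199)*36 = (8341/7)*36 = 300276/7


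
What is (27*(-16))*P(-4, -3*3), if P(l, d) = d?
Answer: 3888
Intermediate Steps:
(27*(-16))*P(-4, -3*3) = (27*(-16))*(-3*3) = -432*(-9) = 3888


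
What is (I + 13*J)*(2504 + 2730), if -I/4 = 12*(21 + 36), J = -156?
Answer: -24934776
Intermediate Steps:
I = -2736 (I = -48*(21 + 36) = -48*57 = -4*684 = -2736)
(I + 13*J)*(2504 + 2730) = (-2736 + 13*(-156))*(2504 + 2730) = (-2736 - 2028)*5234 = -4764*5234 = -24934776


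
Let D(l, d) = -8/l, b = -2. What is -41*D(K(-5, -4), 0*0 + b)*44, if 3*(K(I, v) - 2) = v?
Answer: 21648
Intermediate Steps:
K(I, v) = 2 + v/3
-41*D(K(-5, -4), 0*0 + b)*44 = -(-328)/(2 + (⅓)*(-4))*44 = -(-328)/(2 - 4/3)*44 = -(-328)/⅔*44 = -(-328)*3/2*44 = -41*(-12)*44 = 492*44 = 21648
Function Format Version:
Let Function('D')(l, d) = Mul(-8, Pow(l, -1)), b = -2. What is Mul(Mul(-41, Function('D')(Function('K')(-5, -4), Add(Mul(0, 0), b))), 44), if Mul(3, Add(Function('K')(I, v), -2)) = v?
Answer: 21648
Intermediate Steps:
Function('K')(I, v) = Add(2, Mul(Rational(1, 3), v))
Mul(Mul(-41, Function('D')(Function('K')(-5, -4), Add(Mul(0, 0), b))), 44) = Mul(Mul(-41, Mul(-8, Pow(Add(2, Mul(Rational(1, 3), -4)), -1))), 44) = Mul(Mul(-41, Mul(-8, Pow(Add(2, Rational(-4, 3)), -1))), 44) = Mul(Mul(-41, Mul(-8, Pow(Rational(2, 3), -1))), 44) = Mul(Mul(-41, Mul(-8, Rational(3, 2))), 44) = Mul(Mul(-41, -12), 44) = Mul(492, 44) = 21648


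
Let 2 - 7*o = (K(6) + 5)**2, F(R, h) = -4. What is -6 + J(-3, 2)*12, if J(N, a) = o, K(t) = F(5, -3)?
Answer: -30/7 ≈ -4.2857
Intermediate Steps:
K(t) = -4
o = 1/7 (o = 2/7 - (-4 + 5)**2/7 = 2/7 - 1/7*1**2 = 2/7 - 1/7*1 = 2/7 - 1/7 = 1/7 ≈ 0.14286)
J(N, a) = 1/7
-6 + J(-3, 2)*12 = -6 + (1/7)*12 = -6 + 12/7 = -30/7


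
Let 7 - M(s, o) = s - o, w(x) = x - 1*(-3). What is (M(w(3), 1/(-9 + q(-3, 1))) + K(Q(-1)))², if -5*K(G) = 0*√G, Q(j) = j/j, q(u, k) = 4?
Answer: 16/25 ≈ 0.64000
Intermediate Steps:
w(x) = 3 + x (w(x) = x + 3 = 3 + x)
Q(j) = 1
M(s, o) = 7 + o - s (M(s, o) = 7 - (s - o) = 7 + (o - s) = 7 + o - s)
K(G) = 0 (K(G) = -0*√G = -⅕*0 = 0)
(M(w(3), 1/(-9 + q(-3, 1))) + K(Q(-1)))² = ((7 + 1/(-9 + 4) - (3 + 3)) + 0)² = ((7 + 1/(-5) - 1*6) + 0)² = ((7 - ⅕ - 6) + 0)² = (⅘ + 0)² = (⅘)² = 16/25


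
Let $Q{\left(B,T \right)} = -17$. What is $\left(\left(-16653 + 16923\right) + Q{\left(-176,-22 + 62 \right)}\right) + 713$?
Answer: $966$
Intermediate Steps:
$\left(\left(-16653 + 16923\right) + Q{\left(-176,-22 + 62 \right)}\right) + 713 = \left(\left(-16653 + 16923\right) - 17\right) + 713 = \left(270 - 17\right) + 713 = 253 + 713 = 966$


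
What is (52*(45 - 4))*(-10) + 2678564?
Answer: 2657244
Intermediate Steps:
(52*(45 - 4))*(-10) + 2678564 = (52*41)*(-10) + 2678564 = 2132*(-10) + 2678564 = -21320 + 2678564 = 2657244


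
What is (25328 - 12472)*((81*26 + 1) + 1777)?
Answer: 49932704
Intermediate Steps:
(25328 - 12472)*((81*26 + 1) + 1777) = 12856*((2106 + 1) + 1777) = 12856*(2107 + 1777) = 12856*3884 = 49932704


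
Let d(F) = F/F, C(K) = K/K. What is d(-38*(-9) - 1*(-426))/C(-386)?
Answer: 1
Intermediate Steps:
C(K) = 1
d(F) = 1
d(-38*(-9) - 1*(-426))/C(-386) = 1/1 = 1*1 = 1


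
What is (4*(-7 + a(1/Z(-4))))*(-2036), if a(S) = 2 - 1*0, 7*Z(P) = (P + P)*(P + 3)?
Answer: 40720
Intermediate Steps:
Z(P) = 2*P*(3 + P)/7 (Z(P) = ((P + P)*(P + 3))/7 = ((2*P)*(3 + P))/7 = (2*P*(3 + P))/7 = 2*P*(3 + P)/7)
a(S) = 2 (a(S) = 2 + 0 = 2)
(4*(-7 + a(1/Z(-4))))*(-2036) = (4*(-7 + 2))*(-2036) = (4*(-5))*(-2036) = -20*(-2036) = 40720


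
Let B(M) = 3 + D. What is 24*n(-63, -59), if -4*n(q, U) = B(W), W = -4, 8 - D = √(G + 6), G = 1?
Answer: -66 + 6*√7 ≈ -50.125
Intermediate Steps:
D = 8 - √7 (D = 8 - √(1 + 6) = 8 - √7 ≈ 5.3542)
B(M) = 11 - √7 (B(M) = 3 + (8 - √7) = 11 - √7)
n(q, U) = -11/4 + √7/4 (n(q, U) = -(11 - √7)/4 = -11/4 + √7/4)
24*n(-63, -59) = 24*(-11/4 + √7/4) = -66 + 6*√7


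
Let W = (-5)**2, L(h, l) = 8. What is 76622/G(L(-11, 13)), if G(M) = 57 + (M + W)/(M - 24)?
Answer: 1225952/879 ≈ 1394.7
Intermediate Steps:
W = 25
G(M) = 57 + (25 + M)/(-24 + M) (G(M) = 57 + (M + 25)/(M - 24) = 57 + (25 + M)/(-24 + M))
76622/G(L(-11, 13)) = 76622/(((-1343 + 58*8)/(-24 + 8))) = 76622/(((-1343 + 464)/(-16))) = 76622/((-1/16*(-879))) = 76622/(879/16) = 76622*(16/879) = 1225952/879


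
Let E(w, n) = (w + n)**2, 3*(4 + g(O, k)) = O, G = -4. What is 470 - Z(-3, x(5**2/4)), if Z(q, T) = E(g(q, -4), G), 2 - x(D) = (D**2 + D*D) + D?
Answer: 389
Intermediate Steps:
x(D) = 2 - D - 2*D**2 (x(D) = 2 - ((D**2 + D*D) + D) = 2 - ((D**2 + D**2) + D) = 2 - (2*D**2 + D) = 2 - (D + 2*D**2) = 2 + (-D - 2*D**2) = 2 - D - 2*D**2)
g(O, k) = -4 + O/3
E(w, n) = (n + w)**2
Z(q, T) = (-8 + q/3)**2 (Z(q, T) = (-4 + (-4 + q/3))**2 = (-8 + q/3)**2)
470 - Z(-3, x(5**2/4)) = 470 - (-24 - 3)**2/9 = 470 - (-27)**2/9 = 470 - 729/9 = 470 - 1*81 = 470 - 81 = 389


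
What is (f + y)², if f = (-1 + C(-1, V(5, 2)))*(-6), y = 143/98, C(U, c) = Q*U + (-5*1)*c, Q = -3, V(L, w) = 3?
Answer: 60637369/9604 ≈ 6313.8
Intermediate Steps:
C(U, c) = -5*c - 3*U (C(U, c) = -3*U + (-5*1)*c = -3*U - 5*c = -5*c - 3*U)
y = 143/98 (y = 143*(1/98) = 143/98 ≈ 1.4592)
f = 78 (f = (-1 + (-5*3 - 3*(-1)))*(-6) = (-1 + (-15 + 3))*(-6) = (-1 - 12)*(-6) = -13*(-6) = 78)
(f + y)² = (78 + 143/98)² = (7787/98)² = 60637369/9604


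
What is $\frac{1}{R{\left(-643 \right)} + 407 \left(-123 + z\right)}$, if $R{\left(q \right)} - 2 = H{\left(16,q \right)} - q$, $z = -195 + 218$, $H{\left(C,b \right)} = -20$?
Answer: $- \frac{1}{40075} \approx -2.4953 \cdot 10^{-5}$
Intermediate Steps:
$z = 23$
$R{\left(q \right)} = -18 - q$ ($R{\left(q \right)} = 2 - \left(20 + q\right) = -18 - q$)
$\frac{1}{R{\left(-643 \right)} + 407 \left(-123 + z\right)} = \frac{1}{\left(-18 - -643\right) + 407 \left(-123 + 23\right)} = \frac{1}{\left(-18 + 643\right) + 407 \left(-100\right)} = \frac{1}{625 - 40700} = \frac{1}{-40075} = - \frac{1}{40075}$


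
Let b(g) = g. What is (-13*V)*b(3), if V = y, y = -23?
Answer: 897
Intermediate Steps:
V = -23
(-13*V)*b(3) = -13*(-23)*3 = 299*3 = 897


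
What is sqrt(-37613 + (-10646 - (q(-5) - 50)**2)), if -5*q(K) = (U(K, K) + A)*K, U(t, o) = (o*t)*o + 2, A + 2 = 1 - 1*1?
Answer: 2*I*sqrt(19721) ≈ 280.86*I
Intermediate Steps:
A = -2 (A = -2 + (1 - 1*1) = -2 + (1 - 1) = -2 + 0 = -2)
U(t, o) = 2 + t*o**2 (U(t, o) = t*o**2 + 2 = 2 + t*o**2)
q(K) = -K**4/5 (q(K) = -((2 + K*K**2) - 2)*K/5 = -((2 + K**3) - 2)*K/5 = -K**3*K/5 = -K**4/5)
sqrt(-37613 + (-10646 - (q(-5) - 50)**2)) = sqrt(-37613 + (-10646 - (-1/5*(-5)**4 - 50)**2)) = sqrt(-37613 + (-10646 - (-1/5*625 - 50)**2)) = sqrt(-37613 + (-10646 - (-125 - 50)**2)) = sqrt(-37613 + (-10646 - 1*(-175)**2)) = sqrt(-37613 + (-10646 - 1*30625)) = sqrt(-37613 + (-10646 - 30625)) = sqrt(-37613 - 41271) = sqrt(-78884) = 2*I*sqrt(19721)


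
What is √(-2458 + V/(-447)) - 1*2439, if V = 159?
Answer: -2439 + I*√54577955/149 ≈ -2439.0 + 49.582*I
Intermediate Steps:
√(-2458 + V/(-447)) - 1*2439 = √(-2458 + 159/(-447)) - 1*2439 = √(-2458 + 159*(-1/447)) - 2439 = √(-2458 - 53/149) - 2439 = √(-366295/149) - 2439 = I*√54577955/149 - 2439 = -2439 + I*√54577955/149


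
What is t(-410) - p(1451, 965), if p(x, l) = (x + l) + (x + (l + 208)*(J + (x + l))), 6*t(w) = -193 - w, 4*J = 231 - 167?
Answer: -17139401/6 ≈ -2.8566e+6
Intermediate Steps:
J = 16 (J = (231 - 167)/4 = (¼)*64 = 16)
t(w) = -193/6 - w/6 (t(w) = (-193 - w)/6 = -193/6 - w/6)
p(x, l) = l + 2*x + (208 + l)*(16 + l + x) (p(x, l) = (x + l) + (x + (l + 208)*(16 + (x + l))) = (l + x) + (x + (208 + l)*(16 + (l + x))) = (l + x) + (x + (208 + l)*(16 + l + x)) = l + 2*x + (208 + l)*(16 + l + x))
t(-410) - p(1451, 965) = (-193/6 - ⅙*(-410)) - (3328 + 965² + 210*1451 + 225*965 + 965*1451) = (-193/6 + 205/3) - (3328 + 931225 + 304710 + 217125 + 1400215) = 217/6 - 1*2856603 = 217/6 - 2856603 = -17139401/6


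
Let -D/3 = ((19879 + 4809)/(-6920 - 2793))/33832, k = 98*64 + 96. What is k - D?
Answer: 261573722678/41076277 ≈ 6368.0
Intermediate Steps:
k = 6368 (k = 6272 + 96 = 6368)
D = 9258/41076277 (D = -3*(19879 + 4809)/(-6920 - 2793)/33832 = -3*24688/(-9713)/33832 = -3*24688*(-1/9713)/33832 = -(-74064)/(9713*33832) = -3*(-3086/41076277) = 9258/41076277 ≈ 0.00022539)
k - D = 6368 - 1*9258/41076277 = 6368 - 9258/41076277 = 261573722678/41076277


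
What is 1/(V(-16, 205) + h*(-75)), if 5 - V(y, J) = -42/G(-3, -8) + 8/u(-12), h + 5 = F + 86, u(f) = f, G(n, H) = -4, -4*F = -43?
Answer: -12/82633 ≈ -0.00014522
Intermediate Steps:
F = 43/4 (F = -1/4*(-43) = 43/4 ≈ 10.750)
h = 367/4 (h = -5 + (43/4 + 86) = -5 + 387/4 = 367/4 ≈ 91.750)
V(y, J) = -29/6 (V(y, J) = 5 - (-42/(-4) + 8/(-12)) = 5 - (-42*(-1/4) + 8*(-1/12)) = 5 - (21/2 - 2/3) = 5 - 1*59/6 = 5 - 59/6 = -29/6)
1/(V(-16, 205) + h*(-75)) = 1/(-29/6 + (367/4)*(-75)) = 1/(-29/6 - 27525/4) = 1/(-82633/12) = -12/82633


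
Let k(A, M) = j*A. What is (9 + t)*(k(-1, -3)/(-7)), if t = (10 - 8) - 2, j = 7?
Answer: 9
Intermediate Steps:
k(A, M) = 7*A
t = 0 (t = 2 - 2 = 0)
(9 + t)*(k(-1, -3)/(-7)) = (9 + 0)*((7*(-1))/(-7)) = 9*(-7*(-⅐)) = 9*1 = 9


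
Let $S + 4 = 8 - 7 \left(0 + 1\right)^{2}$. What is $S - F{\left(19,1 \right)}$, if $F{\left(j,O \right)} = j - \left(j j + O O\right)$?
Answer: $340$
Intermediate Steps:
$F{\left(j,O \right)} = j - O^{2} - j^{2}$ ($F{\left(j,O \right)} = j - \left(j^{2} + O^{2}\right) = j - \left(O^{2} + j^{2}\right) = j - O^{2} - j^{2}$)
$S = -3$ ($S = -4 + \left(8 - 7 \left(0 + 1\right)^{2}\right) = -4 + \left(8 - 7 \cdot 1^{2}\right) = -4 + \left(8 - 7\right) = -4 + 1 = -3$)
$S - F{\left(19,1 \right)} = -3 - \left(19 - 1^{2} - 19^{2}\right) = -3 - \left(19 - 1 - 361\right) = -3 - -343 = -3 + 343 = 340$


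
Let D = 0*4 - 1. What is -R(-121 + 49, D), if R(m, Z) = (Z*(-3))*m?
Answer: 216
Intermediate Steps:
D = -1 (D = 0 - 1 = -1)
R(m, Z) = -3*Z*m (R(m, Z) = (-3*Z)*m = -3*Z*m)
-R(-121 + 49, D) = -(-3)*(-1)*(-121 + 49) = -(-3)*(-1)*(-72) = -1*(-216) = 216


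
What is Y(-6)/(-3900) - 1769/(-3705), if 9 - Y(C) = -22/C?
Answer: 26459/55575 ≈ 0.47610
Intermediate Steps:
Y(C) = 9 + 22/C (Y(C) = 9 - (-22)/C = 9 + 22/C)
Y(-6)/(-3900) - 1769/(-3705) = (9 + 22/(-6))/(-3900) - 1769/(-3705) = (9 + 22*(-⅙))*(-1/3900) - 1769*(-1/3705) = (9 - 11/3)*(-1/3900) + 1769/3705 = (16/3)*(-1/3900) + 1769/3705 = -4/2925 + 1769/3705 = 26459/55575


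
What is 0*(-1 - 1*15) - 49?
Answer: -49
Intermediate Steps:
0*(-1 - 1*15) - 49 = 0*(-1 - 15) - 49 = 0*(-16) - 49 = 0 - 49 = -49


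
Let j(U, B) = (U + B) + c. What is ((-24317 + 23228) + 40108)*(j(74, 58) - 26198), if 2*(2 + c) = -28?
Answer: -1017693558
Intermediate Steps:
c = -16 (c = -2 + (1/2)*(-28) = -2 - 14 = -16)
j(U, B) = -16 + B + U (j(U, B) = (U + B) - 16 = (B + U) - 16 = -16 + B + U)
((-24317 + 23228) + 40108)*(j(74, 58) - 26198) = ((-24317 + 23228) + 40108)*((-16 + 58 + 74) - 26198) = (-1089 + 40108)*(116 - 26198) = 39019*(-26082) = -1017693558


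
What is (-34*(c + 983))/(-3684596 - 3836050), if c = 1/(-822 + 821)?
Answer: 16694/3760323 ≈ 0.0044395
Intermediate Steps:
c = -1 (c = 1/(-1) = -1)
(-34*(c + 983))/(-3684596 - 3836050) = (-34*(-1 + 983))/(-3684596 - 3836050) = -34*982/(-7520646) = -33388*(-1/7520646) = 16694/3760323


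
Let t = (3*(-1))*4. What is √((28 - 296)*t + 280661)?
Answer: √283877 ≈ 532.80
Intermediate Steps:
t = -12 (t = -3*4 = -12)
√((28 - 296)*t + 280661) = √((28 - 296)*(-12) + 280661) = √(-268*(-12) + 280661) = √(3216 + 280661) = √283877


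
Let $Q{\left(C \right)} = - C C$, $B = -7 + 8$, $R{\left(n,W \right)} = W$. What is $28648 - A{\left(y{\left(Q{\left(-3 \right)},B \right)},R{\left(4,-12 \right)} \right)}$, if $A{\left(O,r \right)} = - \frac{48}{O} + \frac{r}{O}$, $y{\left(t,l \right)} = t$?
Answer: $\frac{85924}{3} \approx 28641.0$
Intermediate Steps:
$B = 1$
$Q{\left(C \right)} = - C^{2}$
$28648 - A{\left(y{\left(Q{\left(-3 \right)},B \right)},R{\left(4,-12 \right)} \right)} = 28648 - \frac{-48 - 12}{\left(-1\right) \left(-3\right)^{2}} = 28648 - \frac{1}{\left(-1\right) 9} \left(-60\right) = 28648 - \frac{1}{-9} \left(-60\right) = 28648 - \left(- \frac{1}{9}\right) \left(-60\right) = 28648 - \frac{20}{3} = \frac{85924}{3}$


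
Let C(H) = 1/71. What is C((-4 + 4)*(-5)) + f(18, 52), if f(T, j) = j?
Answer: 3693/71 ≈ 52.014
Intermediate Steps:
C(H) = 1/71
C((-4 + 4)*(-5)) + f(18, 52) = 1/71 + 52 = 3693/71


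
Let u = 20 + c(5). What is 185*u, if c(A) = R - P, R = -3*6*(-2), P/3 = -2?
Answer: 11470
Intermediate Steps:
P = -6 (P = 3*(-2) = -6)
R = 36 (R = -18*(-2) = 36)
c(A) = 42 (c(A) = 36 - 1*(-6) = 36 + 6 = 42)
u = 62 (u = 20 + 42 = 62)
185*u = 185*62 = 11470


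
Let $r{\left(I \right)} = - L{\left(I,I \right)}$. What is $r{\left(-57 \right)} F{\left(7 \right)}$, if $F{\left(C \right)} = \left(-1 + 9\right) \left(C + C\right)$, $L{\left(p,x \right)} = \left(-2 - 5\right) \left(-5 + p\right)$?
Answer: $-48608$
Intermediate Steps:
$L{\left(p,x \right)} = 35 - 7 p$ ($L{\left(p,x \right)} = - 7 \left(-5 + p\right) = 35 - 7 p$)
$r{\left(I \right)} = -35 + 7 I$ ($r{\left(I \right)} = - (35 - 7 I) = -35 + 7 I$)
$F{\left(C \right)} = 16 C$ ($F{\left(C \right)} = 8 \cdot 2 C = 16 C$)
$r{\left(-57 \right)} F{\left(7 \right)} = \left(-35 + 7 \left(-57\right)\right) 16 \cdot 7 = \left(-35 - 399\right) 112 = \left(-434\right) 112 = -48608$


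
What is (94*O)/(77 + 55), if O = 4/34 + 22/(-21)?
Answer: -7802/11781 ≈ -0.66225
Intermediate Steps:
O = -332/357 (O = 4*(1/34) + 22*(-1/21) = 2/17 - 22/21 = -332/357 ≈ -0.92997)
(94*O)/(77 + 55) = (94*(-332/357))/(77 + 55) = -31208/357/132 = -31208/357*1/132 = -7802/11781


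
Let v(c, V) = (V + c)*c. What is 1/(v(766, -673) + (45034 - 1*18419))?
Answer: 1/97853 ≈ 1.0219e-5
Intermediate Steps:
v(c, V) = c*(V + c)
1/(v(766, -673) + (45034 - 1*18419)) = 1/(766*(-673 + 766) + (45034 - 1*18419)) = 1/(766*93 + (45034 - 18419)) = 1/(71238 + 26615) = 1/97853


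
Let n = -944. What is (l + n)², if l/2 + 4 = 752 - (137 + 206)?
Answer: 17956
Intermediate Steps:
l = 810 (l = -8 + 2*(752 - (137 + 206)) = -8 + 2*(752 - 1*343) = -8 + 2*(752 - 343) = -8 + 2*409 = -8 + 818 = 810)
(l + n)² = (810 - 944)² = (-134)² = 17956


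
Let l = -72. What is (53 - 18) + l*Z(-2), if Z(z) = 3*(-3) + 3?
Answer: 467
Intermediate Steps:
Z(z) = -6 (Z(z) = -9 + 3 = -6)
(53 - 18) + l*Z(-2) = (53 - 18) - 72*(-6) = 35 + 432 = 467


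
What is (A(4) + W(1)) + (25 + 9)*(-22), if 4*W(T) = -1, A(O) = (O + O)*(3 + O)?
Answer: -2769/4 ≈ -692.25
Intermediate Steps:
A(O) = 2*O*(3 + O) (A(O) = (2*O)*(3 + O) = 2*O*(3 + O))
W(T) = -1/4 (W(T) = (1/4)*(-1) = -1/4)
(A(4) + W(1)) + (25 + 9)*(-22) = (2*4*(3 + 4) - 1/4) + (25 + 9)*(-22) = (2*4*7 - 1/4) + 34*(-22) = (56 - 1/4) - 748 = 223/4 - 748 = -2769/4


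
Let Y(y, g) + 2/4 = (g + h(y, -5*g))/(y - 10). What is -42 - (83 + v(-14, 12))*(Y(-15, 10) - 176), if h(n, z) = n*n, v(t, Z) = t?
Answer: 127851/10 ≈ 12785.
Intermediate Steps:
h(n, z) = n²
Y(y, g) = -½ + (g + y²)/(-10 + y) (Y(y, g) = -½ + (g + y²)/(y - 10) = -½ + (g + y²)/(-10 + y))
-42 - (83 + v(-14, 12))*(Y(-15, 10) - 176) = -42 - (83 - 14)*((5 + 10 + (-15)² - ½*(-15))/(-10 - 15) - 176) = -42 - 69*((5 + 10 + 225 + 15/2)/(-25) - 176) = -42 - 69*(-1/25*495/2 - 176) = -42 - 69*(-99/10 - 176) = -42 - 69*(-1859)/10 = -42 - 1*(-128271/10) = -42 + 128271/10 = 127851/10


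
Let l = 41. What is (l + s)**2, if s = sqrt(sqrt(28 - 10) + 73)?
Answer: (41 + sqrt(73 + 3*sqrt(2)))**2 ≈ 2478.9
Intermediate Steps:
s = sqrt(73 + 3*sqrt(2)) (s = sqrt(sqrt(18) + 73) = sqrt(3*sqrt(2) + 73) = sqrt(73 + 3*sqrt(2)) ≈ 8.7888)
(l + s)**2 = (41 + sqrt(73 + 3*sqrt(2)))**2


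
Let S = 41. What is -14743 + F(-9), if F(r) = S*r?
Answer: -15112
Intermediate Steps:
F(r) = 41*r
-14743 + F(-9) = -14743 + 41*(-9) = -14743 - 369 = -15112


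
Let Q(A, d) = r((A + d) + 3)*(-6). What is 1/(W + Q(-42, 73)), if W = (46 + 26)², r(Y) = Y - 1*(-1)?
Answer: 1/4974 ≈ 0.00020105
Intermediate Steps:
r(Y) = 1 + Y (r(Y) = Y + 1 = 1 + Y)
Q(A, d) = -24 - 6*A - 6*d (Q(A, d) = (1 + ((A + d) + 3))*(-6) = (1 + (3 + A + d))*(-6) = (4 + A + d)*(-6) = -24 - 6*A - 6*d)
W = 5184 (W = 72² = 5184)
1/(W + Q(-42, 73)) = 1/(5184 + (-24 - 6*(-42) - 6*73)) = 1/(5184 + (-24 + 252 - 438)) = 1/(5184 - 210) = 1/4974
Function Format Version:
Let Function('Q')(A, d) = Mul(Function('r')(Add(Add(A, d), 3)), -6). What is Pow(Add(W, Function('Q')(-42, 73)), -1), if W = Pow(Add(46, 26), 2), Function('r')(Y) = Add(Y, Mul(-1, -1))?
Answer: Rational(1, 4974) ≈ 0.00020105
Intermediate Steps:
Function('r')(Y) = Add(1, Y) (Function('r')(Y) = Add(Y, 1) = Add(1, Y))
Function('Q')(A, d) = Add(-24, Mul(-6, A), Mul(-6, d)) (Function('Q')(A, d) = Mul(Add(1, Add(Add(A, d), 3)), -6) = Mul(Add(1, Add(3, A, d)), -6) = Mul(Add(4, A, d), -6) = Add(-24, Mul(-6, A), Mul(-6, d)))
W = 5184 (W = Pow(72, 2) = 5184)
Pow(Add(W, Function('Q')(-42, 73)), -1) = Pow(Add(5184, Add(-24, Mul(-6, -42), Mul(-6, 73))), -1) = Pow(Add(5184, Add(-24, 252, -438)), -1) = Pow(Add(5184, -210), -1) = Pow(4974, -1) = Rational(1, 4974)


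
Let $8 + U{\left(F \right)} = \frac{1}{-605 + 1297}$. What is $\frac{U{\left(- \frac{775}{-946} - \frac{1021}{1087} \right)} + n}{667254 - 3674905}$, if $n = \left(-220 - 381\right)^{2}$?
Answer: $- \frac{249945557}{2081294492} \approx -0.12009$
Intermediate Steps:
$U{\left(F \right)} = - \frac{5535}{692}$ ($U{\left(F \right)} = -8 + \frac{1}{-605 + 1297} = -8 + \frac{1}{692} = - \frac{5535}{692}$)
$n = 361201$ ($n = \left(-601\right)^{2} = 361201$)
$\frac{U{\left(- \frac{775}{-946} - \frac{1021}{1087} \right)} + n}{667254 - 3674905} = \frac{- \frac{5535}{692} + 361201}{667254 - 3674905} = \frac{249945557}{692 \left(-3007651\right)} = \frac{249945557}{692} \left(- \frac{1}{3007651}\right) = - \frac{249945557}{2081294492}$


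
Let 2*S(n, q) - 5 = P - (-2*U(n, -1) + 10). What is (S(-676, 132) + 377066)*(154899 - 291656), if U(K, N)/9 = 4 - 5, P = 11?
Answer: -51565594420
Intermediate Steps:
U(K, N) = -9 (U(K, N) = 9*(4 - 5) = 9*(-1) = -9)
S(n, q) = -6 (S(n, q) = 5/2 + (11 - (-2*(-9) + 10))/2 = 5/2 + (11 - (18 + 10))/2 = 5/2 + (11 - 1*28)/2 = 5/2 + (11 - 28)/2 = 5/2 + (½)*(-17) = 5/2 - 17/2 = -6)
(S(-676, 132) + 377066)*(154899 - 291656) = (-6 + 377066)*(154899 - 291656) = 377060*(-136757) = -51565594420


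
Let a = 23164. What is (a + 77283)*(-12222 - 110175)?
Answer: -12294411459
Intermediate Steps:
(a + 77283)*(-12222 - 110175) = (23164 + 77283)*(-12222 - 110175) = 100447*(-122397) = -12294411459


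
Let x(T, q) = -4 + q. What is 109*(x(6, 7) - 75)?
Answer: -7848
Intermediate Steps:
109*(x(6, 7) - 75) = 109*((-4 + 7) - 75) = 109*(3 - 75) = 109*(-72) = -7848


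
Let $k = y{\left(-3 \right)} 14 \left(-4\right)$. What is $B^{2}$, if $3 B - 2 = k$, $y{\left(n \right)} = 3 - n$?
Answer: $\frac{111556}{9} \approx 12395.0$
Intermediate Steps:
$k = -336$ ($k = \left(3 - -3\right) 14 \left(-4\right) = \left(3 + 3\right) 14 \left(-4\right) = 6 \cdot 14 \left(-4\right) = 84 \left(-4\right) = -336$)
$B = - \frac{334}{3}$ ($B = \frac{2}{3} + \frac{1}{3} \left(-336\right) = \frac{2}{3} - 112 = - \frac{334}{3} \approx -111.33$)
$B^{2} = \left(- \frac{334}{3}\right)^{2} = \frac{111556}{9}$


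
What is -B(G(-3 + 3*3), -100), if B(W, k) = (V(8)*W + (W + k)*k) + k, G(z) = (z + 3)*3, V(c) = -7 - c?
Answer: -6795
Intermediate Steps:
G(z) = 9 + 3*z (G(z) = (3 + z)*3 = 9 + 3*z)
B(W, k) = k - 15*W + k*(W + k) (B(W, k) = ((-7 - 1*8)*W + (W + k)*k) + k = ((-7 - 8)*W + k*(W + k)) + k = (-15*W + k*(W + k)) + k = k - 15*W + k*(W + k))
-B(G(-3 + 3*3), -100) = -(-100 + (-100)² - 15*(9 + 3*(-3 + 3*3)) + (9 + 3*(-3 + 3*3))*(-100)) = -(-100 + 10000 - 15*(9 + 3*(-3 + 9)) + (9 + 3*(-3 + 9))*(-100)) = -(-100 + 10000 - 15*(9 + 3*6) + (9 + 3*6)*(-100)) = -(-100 + 10000 - 15*(9 + 18) + (9 + 18)*(-100)) = -(-100 + 10000 - 15*27 + 27*(-100)) = -(-100 + 10000 - 405 - 2700) = -1*6795 = -6795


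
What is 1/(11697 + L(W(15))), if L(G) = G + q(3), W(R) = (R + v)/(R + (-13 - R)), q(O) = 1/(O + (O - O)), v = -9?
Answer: 39/456178 ≈ 8.5493e-5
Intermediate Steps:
q(O) = 1/O (q(O) = 1/(O + 0) = 1/O)
W(R) = 9/13 - R/13 (W(R) = (R - 9)/(R + (-13 - R)) = (-9 + R)/(-13) = (-9 + R)*(-1/13) = 9/13 - R/13)
L(G) = 1/3 + G (L(G) = G + 1/3 = 1/3 + G)
1/(11697 + L(W(15))) = 1/(11697 + (1/3 + (9/13 - 1/13*15))) = 1/(11697 + (1/3 + (9/13 - 15/13))) = 1/(11697 + (1/3 - 6/13)) = 1/(11697 - 5/39) = 1/(456178/39) = 39/456178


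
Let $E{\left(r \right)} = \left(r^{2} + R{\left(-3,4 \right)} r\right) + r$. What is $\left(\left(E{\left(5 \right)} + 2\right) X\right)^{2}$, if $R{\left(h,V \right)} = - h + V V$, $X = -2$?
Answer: $64516$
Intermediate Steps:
$R{\left(h,V \right)} = V^{2} - h$ ($R{\left(h,V \right)} = - h + V^{2} = V^{2} - h$)
$E{\left(r \right)} = r^{2} + 20 r$ ($E{\left(r \right)} = \left(r^{2} + \left(4^{2} - -3\right) r\right) + r = \left(r^{2} + \left(16 + 3\right) r\right) + r = \left(r^{2} + 19 r\right) + r = r^{2} + 20 r$)
$\left(\left(E{\left(5 \right)} + 2\right) X\right)^{2} = \left(\left(5 \left(20 + 5\right) + 2\right) \left(-2\right)\right)^{2} = \left(\left(5 \cdot 25 + 2\right) \left(-2\right)\right)^{2} = \left(\left(125 + 2\right) \left(-2\right)\right)^{2} = \left(127 \left(-2\right)\right)^{2} = \left(-254\right)^{2} = 64516$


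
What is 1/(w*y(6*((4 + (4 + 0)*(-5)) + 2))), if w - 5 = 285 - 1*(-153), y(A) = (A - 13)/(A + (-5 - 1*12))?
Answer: 101/42971 ≈ 0.0023504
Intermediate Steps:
y(A) = (-13 + A)/(-17 + A) (y(A) = (-13 + A)/(A + (-5 - 12)) = (-13 + A)/(A - 17) = (-13 + A)/(-17 + A))
w = 443 (w = 5 + (285 - 1*(-153)) = 5 + (285 + 153) = 5 + 438 = 443)
1/(w*y(6*((4 + (4 + 0)*(-5)) + 2))) = 1/(443*((-13 + 6*((4 + (4 + 0)*(-5)) + 2))/(-17 + 6*((4 + (4 + 0)*(-5)) + 2)))) = 1/(443*((-13 + 6*((4 + 4*(-5)) + 2))/(-17 + 6*((4 + 4*(-5)) + 2)))) = 1/(443*((-13 + 6*((4 - 20) + 2))/(-17 + 6*((4 - 20) + 2)))) = 1/(443*((-13 + 6*(-16 + 2))/(-17 + 6*(-16 + 2)))) = 1/(443*((-13 + 6*(-14))/(-17 + 6*(-14)))) = 1/(443*((-13 - 84)/(-17 - 84))) = 1/(443*(-97/(-101))) = 1/(443*(-1/101*(-97))) = 1/(443*(97/101)) = 1/(42971/101) = 101/42971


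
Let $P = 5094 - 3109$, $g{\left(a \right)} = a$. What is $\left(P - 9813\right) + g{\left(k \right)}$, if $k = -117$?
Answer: $-7945$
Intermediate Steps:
$P = 1985$ ($P = 5094 - 3109 = 1985$)
$\left(P - 9813\right) + g{\left(k \right)} = \left(1985 - 9813\right) - 117 = -7828 - 117 = -7945$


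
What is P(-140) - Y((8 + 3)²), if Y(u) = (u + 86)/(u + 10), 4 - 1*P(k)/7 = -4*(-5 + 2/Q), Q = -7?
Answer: -15927/131 ≈ -121.58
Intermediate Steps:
P(k) = -120 (P(k) = 28 - (-28)*(-5 + 2/(-7)) = 28 - (-28)*(-5 + 2*(-⅐)) = 28 - (-28)*(-5 - 2/7) = 28 - (-28)*(-37)/7 = 28 - 7*148/7 = 28 - 148 = -120)
Y(u) = (86 + u)/(10 + u)
P(-140) - Y((8 + 3)²) = -120 - (86 + (8 + 3)²)/(10 + (8 + 3)²) = -120 - (86 + 11²)/(10 + 11²) = -120 - (86 + 121)/(10 + 121) = -120 - 207/131 = -15927/131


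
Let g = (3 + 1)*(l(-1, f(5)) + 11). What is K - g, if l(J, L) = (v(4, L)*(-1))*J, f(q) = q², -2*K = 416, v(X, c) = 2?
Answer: -260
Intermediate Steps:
K = -208 (K = -½*416 = -208)
l(J, L) = -2*J (l(J, L) = (2*(-1))*J = -2*J)
g = 52 (g = (3 + 1)*(-2*(-1) + 11) = 4*(2 + 11) = 4*13 = 52)
K - g = -208 - 1*52 = -208 - 52 = -260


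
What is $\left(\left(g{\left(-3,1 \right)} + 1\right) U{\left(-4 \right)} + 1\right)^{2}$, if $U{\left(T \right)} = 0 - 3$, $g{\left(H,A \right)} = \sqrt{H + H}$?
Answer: $-50 + 12 i \sqrt{6} \approx -50.0 + 29.394 i$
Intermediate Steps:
$g{\left(H,A \right)} = \sqrt{2} \sqrt{H}$ ($g{\left(H,A \right)} = \sqrt{2 H} = \sqrt{2} \sqrt{H}$)
$U{\left(T \right)} = -3$ ($U{\left(T \right)} = 0 - 3 = -3$)
$\left(\left(g{\left(-3,1 \right)} + 1\right) U{\left(-4 \right)} + 1\right)^{2} = \left(\left(\sqrt{2} \sqrt{-3} + 1\right) \left(-3\right) + 1\right)^{2} = \left(\left(\sqrt{2} i \sqrt{3} + 1\right) \left(-3\right) + 1\right)^{2} = \left(\left(i \sqrt{6} + 1\right) \left(-3\right) + 1\right)^{2} = \left(\left(1 + i \sqrt{6}\right) \left(-3\right) + 1\right)^{2} = \left(\left(-3 - 3 i \sqrt{6}\right) + 1\right)^{2} = \left(-2 - 3 i \sqrt{6}\right)^{2}$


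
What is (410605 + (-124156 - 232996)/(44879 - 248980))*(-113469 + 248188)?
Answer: 11290159239934783/204101 ≈ 5.5317e+10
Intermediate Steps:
(410605 + (-124156 - 232996)/(44879 - 248980))*(-113469 + 248188) = (410605 - 357152/(-204101))*134719 = (410605 - 357152*(-1/204101))*134719 = (410605 + 357152/204101)*134719 = (83805248257/204101)*134719 = 11290159239934783/204101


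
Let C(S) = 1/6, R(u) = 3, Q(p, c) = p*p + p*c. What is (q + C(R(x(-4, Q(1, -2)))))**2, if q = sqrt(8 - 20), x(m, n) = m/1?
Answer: -431/36 + 2*I*sqrt(3)/3 ≈ -11.972 + 1.1547*I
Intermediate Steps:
Q(p, c) = p**2 + c*p
x(m, n) = m (x(m, n) = m*1 = m)
C(S) = 1/6
q = 2*I*sqrt(3) (q = sqrt(-12) = 2*I*sqrt(3) ≈ 3.4641*I)
(q + C(R(x(-4, Q(1, -2)))))**2 = (2*I*sqrt(3) + 1/6)**2 = (1/6 + 2*I*sqrt(3))**2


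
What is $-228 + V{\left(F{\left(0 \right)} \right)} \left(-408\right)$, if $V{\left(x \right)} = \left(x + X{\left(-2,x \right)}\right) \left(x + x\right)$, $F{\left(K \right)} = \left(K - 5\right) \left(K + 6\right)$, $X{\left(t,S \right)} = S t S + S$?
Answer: $-45533028$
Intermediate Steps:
$X{\left(t,S \right)} = S + t S^{2}$ ($X{\left(t,S \right)} = t S^{2} + S = S + t S^{2}$)
$F{\left(K \right)} = \left(-5 + K\right) \left(6 + K\right)$
$V{\left(x \right)} = 2 x \left(x + x \left(1 - 2 x\right)\right)$ ($V{\left(x \right)} = \left(x + x \left(1 + x \left(-2\right)\right)\right) \left(x + x\right) = \left(x + x \left(1 - 2 x\right)\right) 2 x = 2 x \left(x + x \left(1 - 2 x\right)\right)$)
$-228 + V{\left(F{\left(0 \right)} \right)} \left(-408\right) = -228 + 4 \left(-30 + 0 + 0^{2}\right)^{2} \left(1 - \left(-30 + 0 + 0^{2}\right)\right) \left(-408\right) = -228 + 4 \left(-30 + 0 + 0\right)^{2} \left(1 - \left(-30 + 0 + 0\right)\right) \left(-408\right) = -228 + 4 \left(-30\right)^{2} \left(1 - -30\right) \left(-408\right) = -228 + 4 \cdot 900 \left(1 + 30\right) \left(-408\right) = -228 + 4 \cdot 900 \cdot 31 \left(-408\right) = -228 + 111600 \left(-408\right) = -228 - 45532800 = -45533028$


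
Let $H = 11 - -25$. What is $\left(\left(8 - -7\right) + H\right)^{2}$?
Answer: $2601$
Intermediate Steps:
$H = 36$ ($H = 11 + 25 = 36$)
$\left(\left(8 - -7\right) + H\right)^{2} = \left(\left(8 - -7\right) + 36\right)^{2} = \left(\left(8 + 7\right) + 36\right)^{2} = \left(15 + 36\right)^{2} = 51^{2} = 2601$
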